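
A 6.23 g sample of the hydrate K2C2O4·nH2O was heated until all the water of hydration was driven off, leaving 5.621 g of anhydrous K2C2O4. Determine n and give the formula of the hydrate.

K2C2O4·H2O

Mass of water lost = 6.23 − 5.621 = 0.609 g → 0.609 / 18.02 = 0.0338 mol H2O
Molar mass of K2C2O4 = 166.22 g/mol → mol K2C2O4 = 5.621 / 166.22 = 0.03382
n = 0.0338 / 0.03382 = 1.00 ≈ 1 → K2C2O4·H2O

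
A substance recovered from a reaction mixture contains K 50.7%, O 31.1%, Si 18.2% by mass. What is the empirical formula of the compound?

Assume 100 g: 50.7 g K, 31.1 g O, 18.2 g Si.
K: 50.7 g ÷ 39.10 g/mol = 1.297 mol
O: 31.1 g ÷ 16.00 g/mol = 1.944 mol
Si: 18.2 g ÷ 28.09 g/mol = 0.6479 mol
Divide by the smallest (0.6479 mol Si): K 2.001, O 3.000, Si 1.000
≈ 2:3:1 → K2O3Si

K2O3Si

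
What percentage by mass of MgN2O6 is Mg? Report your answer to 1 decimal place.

Molar mass = 1(24.31) + 2(14.01) + 6(16.00) = 148.330 g/mol
Mass of Mg per mole = 1 × 24.31 = 24.310 g
% Mg = 24.310 / 148.330 × 100 = 16.4%

16.4%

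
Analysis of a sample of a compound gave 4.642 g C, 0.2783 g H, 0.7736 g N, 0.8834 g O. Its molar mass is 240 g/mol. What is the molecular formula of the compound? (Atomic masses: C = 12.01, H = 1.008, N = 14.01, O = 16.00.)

C14H10N2O2

C: 4.642 g ÷ 12.01 g/mol = 0.3865 mol
H: 0.2783 g ÷ 1.008 g/mol = 0.2761 mol
N: 0.7736 g ÷ 14.01 g/mol = 0.05522 mol
O: 0.8834 g ÷ 16.00 g/mol = 0.05521 mol
Smallest is O at 0.05521 mol; normalising gives C 7.000, H 5.001, N 1.000, O 1.000
≈ 7:5:1:1 → C7H5NO
Empirical-formula mass = 119.12 g/mol
n = 240 / 119.12 = 2.01 ≈ 2
Molecular formula = (C7H5NO)×2 = C14H10N2O2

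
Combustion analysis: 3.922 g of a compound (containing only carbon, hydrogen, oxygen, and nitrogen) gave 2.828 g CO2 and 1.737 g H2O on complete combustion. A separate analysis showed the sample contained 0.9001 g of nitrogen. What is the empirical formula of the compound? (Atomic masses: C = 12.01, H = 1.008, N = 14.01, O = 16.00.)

CH3NO2

mol C = 2.828 / 44.01 = 0.06426; mass C = 0.06426 × 12.01 = 0.7717 g
mol H = 2 × (1.737 / 18.02) = 0.1928; mass H = 0.1928 × 1.008 = 0.1943 g
mol N = 0.9001 / 14.01 = 0.06425
mass O = 3.922 − (1.866) = 2.056 g → mol O = 0.1285
Ratios (÷ 0.06425): C 1.000, H 3.001, N 1.000, O 2.000
≈ 1:3:1:2 → CH3NO2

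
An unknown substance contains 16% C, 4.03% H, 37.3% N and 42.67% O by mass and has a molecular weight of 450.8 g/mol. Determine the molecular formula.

Assume 100 g: 16 g C, 4.03 g H, 37.3 g N, 42.67 g O.
n(C) = 16/12.01 = 1.332, n(H) = 4.03/1.008 = 3.998, n(N) = 37.3/14.01 = 2.662, n(O) = 42.67/16.00 = 2.667
Smallest is C at 1.332 mol; normalising gives C 1.000, H 3.001, N 1.998, O 2.002
≈ 1:3:2:2 → CH3N2O2
Empirical-formula mass = 75.05 g/mol
n = 450.8 / 75.05 = 6.01 ≈ 6
Molecular formula = (CH3N2O2)×6 = C6H18N12O12

C6H18N12O12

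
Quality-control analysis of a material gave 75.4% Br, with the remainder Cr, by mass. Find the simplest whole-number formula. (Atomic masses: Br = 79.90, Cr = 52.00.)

Assume 100 g: 75.4 g Br, 24.6 g Cr.
Br: 75.4 g ÷ 79.90 g/mol = 0.9437 mol
Cr: 24.6 g ÷ 52.00 g/mol = 0.4731 mol
Ratios (÷ 0.4731): Br 1.995, Cr 1.000
Ratio ≈ 2:1, so the empirical formula is Br2Cr

Br2Cr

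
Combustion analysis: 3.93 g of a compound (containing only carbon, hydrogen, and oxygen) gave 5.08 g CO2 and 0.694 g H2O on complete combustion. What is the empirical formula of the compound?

mol C = 5.08 / 44.01 = 0.1154; mass C = 0.1154 × 12.01 = 1.386 g
mol H = 2 × (0.694 / 18.02) = 0.07703; mass H = 0.07703 × 1.008 = 0.07764 g
mass O = 3.93 − (1.464) = 2.466 g → mol O = 0.1541
Smallest is H at 0.07703 mol; normalising gives C 1.499, H 1.000, O 2.001
Scaling by 2: C 3.00, H 2.00, O 4.00 → C3H2O4

C3H2O4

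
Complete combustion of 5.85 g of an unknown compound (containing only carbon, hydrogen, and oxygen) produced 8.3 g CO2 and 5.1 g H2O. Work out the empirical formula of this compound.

CH3O

mol C = 8.3 / 44.01 = 0.1886; mass C = 0.1886 × 12.01 = 2.265 g
mol H = 2 × (5.1 / 18.02) = 0.5660; mass H = 0.5660 × 1.008 = 0.5706 g
mass O = 5.85 − (2.836) = 3.014 g → mol O = 0.1884
Smallest is O at 0.1884 mol; normalising gives C 1.001, H 3.004, O 1.000
≈ 1:3:1 → CH3O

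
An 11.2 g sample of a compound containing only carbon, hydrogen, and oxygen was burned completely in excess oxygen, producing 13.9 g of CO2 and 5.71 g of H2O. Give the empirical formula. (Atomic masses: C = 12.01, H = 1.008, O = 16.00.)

mol C = 13.9 / 44.01 = 0.3158; mass C = 0.3158 × 12.01 = 3.793 g
mol H = 2 × (5.71 / 18.02) = 0.6337; mass H = 0.6337 × 1.008 = 0.6388 g
mass O = 11.2 − (4.432) = 6.768 g → mol O = 0.4230
Divide by the smallest (0.3158 mol C): C 1.000, H 2.007, O 1.339
×3: C 3.00, H 6.02, O 4.02 → C3H6O4

C3H6O4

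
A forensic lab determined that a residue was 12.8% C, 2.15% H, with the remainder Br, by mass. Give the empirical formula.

Assume 100 g: 12.8 g C, 2.15 g H, 85.05 g Br.
C: 12.8 g ÷ 12.01 g/mol = 1.066 mol
H: 2.15 g ÷ 1.008 g/mol = 2.133 mol
Br: 85.05 g ÷ 79.90 g/mol = 1.064 mol
Smallest is Br at 1.064 mol; normalising gives C 1.001, H 2.004, Br 1.000
→ CH2Br

CH2Br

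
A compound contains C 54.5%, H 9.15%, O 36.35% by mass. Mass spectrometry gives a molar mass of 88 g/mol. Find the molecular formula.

Assume 100 g: 54.5 g C, 9.15 g H, 36.35 g O.
n(C) = 54.5/12.01 = 4.538, n(H) = 9.15/1.008 = 9.077, n(O) = 36.35/16.00 = 2.272
Divide by the smallest (2.272 mol O): C 1.997, H 3.996, O 1.000
→ C2H4O
Empirical-formula mass = 44.05 g/mol
n = 88 / 44.05 = 2.00 ≈ 2
Molecular formula = (C2H4O)×2 = C4H8O2

C4H8O2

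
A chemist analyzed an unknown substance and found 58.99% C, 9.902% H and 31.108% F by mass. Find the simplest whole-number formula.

Assume 100 g: 58.99 g C, 9.902 g H, 31.108 g F.
n(C) = 58.99/12.01 = 4.912, n(H) = 9.902/1.008 = 9.823, n(F) = 31.108/19.00 = 1.637
Smallest is F at 1.637 mol; normalising gives C 3.000, H 6.000, F 1.000
≈ 3:6:1 → C3H6F

C3H6F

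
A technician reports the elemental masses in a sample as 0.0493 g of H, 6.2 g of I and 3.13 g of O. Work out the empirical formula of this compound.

HIO4

n(H) = 0.0493/1.008 = 0.04891, n(I) = 6.2/126.90 = 0.04886, n(O) = 3.13/16.00 = 0.1956
Ratios (÷ 0.04886): H 1.001, I 1.000, O 4.004
Ratio ≈ 1:1:4, so the empirical formula is HIO4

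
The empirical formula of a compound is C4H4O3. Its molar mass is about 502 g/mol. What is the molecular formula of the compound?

C20H20O15

Empirical-formula mass = 100.07 g/mol
n = 502 / 100.07 = 5.02 ≈ 5
Molecular formula = (C4H4O3)5 = C20H20O15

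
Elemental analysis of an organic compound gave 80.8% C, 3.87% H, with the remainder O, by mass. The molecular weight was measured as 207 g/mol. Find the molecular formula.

C14H8O2

Assume 100 g: 80.8 g C, 3.87 g H, 15.33 g O.
C: 80.8 g ÷ 12.01 g/mol = 6.728 mol
H: 3.87 g ÷ 1.008 g/mol = 3.839 mol
O: 15.33 g ÷ 16.00 g/mol = 0.9581 mol
Ratios (÷ 0.9581): C 7.022, H 4.007, O 1.000
→ C7H4O
Empirical-formula mass = 104.10 g/mol
n = 207 / 104.10 = 1.99 ≈ 2
Molecular formula = (C7H4O)×2 = C14H8O2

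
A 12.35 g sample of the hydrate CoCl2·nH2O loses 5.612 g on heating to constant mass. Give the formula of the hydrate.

Mass of anhydrous CoCl2 = 12.35 − 5.612 = 6.738 g
mol H2O = 5.612 / 18.02 = 0.3114
Molar mass of CoCl2 = 129.83 g/mol → mol CoCl2 = 6.738 / 129.83 = 0.0519
n = 0.3114 / 0.0519 = 6.00 ≈ 6 → CoCl2·6H2O

CoCl2·6H2O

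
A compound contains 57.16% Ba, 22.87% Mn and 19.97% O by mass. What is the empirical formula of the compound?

Assume 100 g: 57.16 g Ba, 22.87 g Mn, 19.97 g O.
n(Ba) = 57.16/137.33 = 0.4162, n(Mn) = 22.87/54.94 = 0.4163, n(O) = 19.97/16.00 = 1.248
Smallest is Ba at 0.4162 mol; normalising gives Ba 1.000, Mn 1.000, O 2.999
Ratio ≈ 1:1:3, so the empirical formula is BaMnO3

BaMnO3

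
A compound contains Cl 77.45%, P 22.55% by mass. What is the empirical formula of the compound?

Assume 100 g: 77.45 g Cl, 22.55 g P.
Moles — Cl: 77.45 / 35.45 = 2.185 mol; P: 22.55 / 30.97 = 0.7281 mol
Divide by the smallest (0.7281 mol P): Cl 3.001, P 1.000
Ratio ≈ 3:1, so the empirical formula is Cl3P

Cl3P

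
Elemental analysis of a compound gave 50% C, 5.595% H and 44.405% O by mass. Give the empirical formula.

Assume 100 g: 50 g C, 5.595 g H, 44.405 g O.
n(C) = 50/12.01 = 4.163, n(H) = 5.595/1.008 = 5.551, n(O) = 44.405/16.00 = 2.775
Ratios (÷ 2.775): C 1.500, H 2.000, O 1.000
×2: C 3.00, H 4.00, O 2.00 → C3H4O2

C3H4O2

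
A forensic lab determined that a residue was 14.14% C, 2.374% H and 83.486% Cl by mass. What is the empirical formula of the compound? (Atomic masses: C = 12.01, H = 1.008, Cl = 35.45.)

CH2Cl2

Assume 100 g: 14.14 g C, 2.374 g H, 83.486 g Cl.
C: 14.14 g ÷ 12.01 g/mol = 1.177 mol
H: 2.374 g ÷ 1.008 g/mol = 2.355 mol
Cl: 83.486 g ÷ 35.45 g/mol = 2.355 mol
Smallest is C at 1.177 mol; normalising gives C 1.000, H 2.000, Cl 2.000
Ratio ≈ 1:2:2, so the empirical formula is CH2Cl2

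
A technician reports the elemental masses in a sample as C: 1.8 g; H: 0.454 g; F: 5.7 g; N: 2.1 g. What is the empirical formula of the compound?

C: 1.8 g ÷ 12.01 g/mol = 0.1499 mol
H: 0.454 g ÷ 1.008 g/mol = 0.4504 mol
F: 5.7 g ÷ 19.00 g/mol = 0.3 mol
N: 2.1 g ÷ 14.01 g/mol = 0.1499 mol
Divide by the smallest (0.1499 mol C): C 1.000, H 3.005, F 2.002, N 1.000
Ratio ≈ 1:3:2:1, so the empirical formula is CH3F2N

CH3F2N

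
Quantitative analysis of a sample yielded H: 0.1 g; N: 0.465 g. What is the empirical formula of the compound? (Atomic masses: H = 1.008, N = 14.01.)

H3N

Moles — H: 0.1 / 1.008 = 0.09921 mol; N: 0.465 / 14.01 = 0.03319 mol
Divide by the smallest (0.03319 mol N): H 2.989, N 1.000
→ H3N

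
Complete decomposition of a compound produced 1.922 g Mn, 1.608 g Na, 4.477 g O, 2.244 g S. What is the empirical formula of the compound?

MnNa2O8S2

n(Mn) = 1.922/54.94 = 0.03498, n(Na) = 1.608/22.99 = 0.06994, n(O) = 4.477/16.00 = 0.2798, n(S) = 2.244/32.07 = 0.06997
Ratios (÷ 0.03498): Mn 1.000, Na 1.999, O 7.998, S 2.000
→ MnNa2O8S2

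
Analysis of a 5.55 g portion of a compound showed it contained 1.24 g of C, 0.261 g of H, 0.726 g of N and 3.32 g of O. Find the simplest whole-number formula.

C2H5NO4

Moles — C: 1.24 / 12.01 = 0.1032 mol; H: 0.261 / 1.008 = 0.2589 mol; N: 0.726 / 14.01 = 0.05182 mol; O: 3.32 / 16.00 = 0.2075 mol
Ratios (÷ 0.05182): C 1.992, H 4.997, N 1.000, O 4.004
Ratio ≈ 2:5:1:4, so the empirical formula is C2H5NO4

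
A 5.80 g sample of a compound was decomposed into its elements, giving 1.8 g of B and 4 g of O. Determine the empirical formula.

Moles — B: 1.8 / 10.81 = 0.1665 mol; O: 4 / 16.00 = 0.25 mol
Ratios (÷ 0.1665): B 1.000, O 1.501
Multiply by 2: B 2.00, O 3.00 → B2O3

B2O3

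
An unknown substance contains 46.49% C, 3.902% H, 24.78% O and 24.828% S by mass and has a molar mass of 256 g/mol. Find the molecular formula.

C10H10O4S2

Assume 100 g: 46.49 g C, 3.902 g H, 24.78 g O, 24.828 g S.
C: 46.49 g ÷ 12.01 g/mol = 3.871 mol
H: 3.902 g ÷ 1.008 g/mol = 3.871 mol
O: 24.78 g ÷ 16.00 g/mol = 1.549 mol
S: 24.828 g ÷ 32.07 g/mol = 0.7742 mol
Smallest is S at 0.7742 mol; normalising gives C 5.000, H 5.000, O 2.000, S 1.000
→ C5H5O2S
Empirical-formula mass = 129.16 g/mol
n = 256 / 129.16 = 1.98 ≈ 2
Molecular formula = (C5H5O2S)×2 = C10H10O4S2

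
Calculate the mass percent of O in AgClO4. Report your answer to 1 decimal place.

Molar mass = 1(107.87) + 1(35.45) + 4(16.00) = 207.320 g/mol
Mass of O per mole = 4 × 16.00 = 64.000 g
% O = 64.000 / 207.320 × 100 = 30.9%

30.9%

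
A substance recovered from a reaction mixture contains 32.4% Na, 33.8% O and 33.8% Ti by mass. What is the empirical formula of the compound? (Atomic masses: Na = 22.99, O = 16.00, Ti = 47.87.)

Na2O3Ti

Assume 100 g: 32.4 g Na, 33.8 g O, 33.8 g Ti.
n(Na) = 32.4/22.99 = 1.409, n(O) = 33.8/16.00 = 2.112, n(Ti) = 33.8/47.87 = 0.7061
Smallest is Ti at 0.7061 mol; normalising gives Na 1.996, O 2.992, Ti 1.000
→ Na2O3Ti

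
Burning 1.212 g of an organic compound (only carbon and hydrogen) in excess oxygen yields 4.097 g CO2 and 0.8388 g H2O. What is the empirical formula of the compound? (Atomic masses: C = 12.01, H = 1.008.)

mol C = 4.097 / 44.01 = 0.09309; mass C = 0.09309 × 12.01 = 1.118 g
mol H = 2 × (0.8388 / 18.02) = 0.09310; mass H = 0.09310 × 1.008 = 0.09384 g
Ratios (÷ 0.09309): C 1.000, H 1.000
≈ 1:1 → CH

CH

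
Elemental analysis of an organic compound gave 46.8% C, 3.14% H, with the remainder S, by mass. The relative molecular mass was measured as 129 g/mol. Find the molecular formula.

Assume 100 g: 46.8 g C, 3.14 g H, 50.06 g S.
n(C) = 46.8/12.01 = 3.897, n(H) = 3.14/1.008 = 3.115, n(S) = 50.06/32.07 = 1.561
Smallest is S at 1.561 mol; normalising gives C 2.496, H 1.996, S 1.000
Scaling by 2: C 4.99, H 3.99, S 2.00 → C5H4S2
Empirical-formula mass = 128.22 g/mol
n = 129 / 128.22 = 1.01 ≈ 1
Molecular formula = empirical formula = C5H4S2

C5H4S2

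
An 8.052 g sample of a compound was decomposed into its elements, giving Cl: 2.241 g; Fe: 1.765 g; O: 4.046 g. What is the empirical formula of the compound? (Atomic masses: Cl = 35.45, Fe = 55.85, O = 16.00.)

n(Cl) = 2.241/35.45 = 0.06322, n(Fe) = 1.765/55.85 = 0.0316, n(O) = 4.046/16.00 = 0.2529
Divide by the smallest (0.0316 mol Fe): Cl 2.000, Fe 1.000, O 8.002
≈ 2:1:8 → Cl2FeO8

Cl2FeO8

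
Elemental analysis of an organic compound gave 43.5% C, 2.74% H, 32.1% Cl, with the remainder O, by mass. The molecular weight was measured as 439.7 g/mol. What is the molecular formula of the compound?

C16H12Cl4O6

Assume 100 g: 43.5 g C, 2.74 g H, 32.1 g Cl, 21.66 g O.
n(C) = 43.5/12.01 = 3.622, n(H) = 2.74/1.008 = 2.718, n(Cl) = 32.1/35.45 = 0.9055, n(O) = 21.66/16.00 = 1.354
Ratios (÷ 0.9055): C 4.000, H 3.002, Cl 1.000, O 1.495
×2: C 8.00, H 6.00, Cl 2.00, O 2.99 → C8H6Cl2O3
Empirical-formula mass = 221.03 g/mol
n = 439.7 / 221.03 = 1.99 ≈ 2
Molecular formula = (C8H6Cl2O3)×2 = C16H12Cl4O6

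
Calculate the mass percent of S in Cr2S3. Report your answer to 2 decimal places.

48.05%

Molar mass = 2(52.00) + 3(32.07) = 200.210 g/mol
Mass of S per mole = 3 × 32.07 = 96.210 g
% S = 96.210 / 200.210 × 100 = 48.05%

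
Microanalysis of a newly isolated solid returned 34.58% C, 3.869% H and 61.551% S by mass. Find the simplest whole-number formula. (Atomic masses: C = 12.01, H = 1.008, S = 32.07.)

C3H4S2

Assume 100 g: 34.58 g C, 3.869 g H, 61.551 g S.
Moles — C: 34.58 / 12.01 = 2.879 mol; H: 3.869 / 1.008 = 3.838 mol; S: 61.551 / 32.07 = 1.919 mol
Smallest is S at 1.919 mol; normalising gives C 1.500, H 2.000, S 1.000
Multiply by 2: C 3.00, H 4.00, S 2.00 → C3H4S2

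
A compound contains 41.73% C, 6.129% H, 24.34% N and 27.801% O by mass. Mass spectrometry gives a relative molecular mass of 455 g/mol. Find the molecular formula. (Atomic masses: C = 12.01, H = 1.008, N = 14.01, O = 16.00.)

Assume 100 g: 41.73 g C, 6.129 g H, 24.34 g N, 27.801 g O.
C: 41.73 g ÷ 12.01 g/mol = 3.475 mol
H: 6.129 g ÷ 1.008 g/mol = 6.08 mol
N: 24.34 g ÷ 14.01 g/mol = 1.737 mol
O: 27.801 g ÷ 16.00 g/mol = 1.738 mol
Divide by the smallest (1.737 mol N): C 2.000, H 3.500, N 1.000, O 1.000
Scaling by 2: C 4.00, H 7.00, N 2.00, O 2.00 → C4H7N2O2
Empirical-formula mass = 115.12 g/mol
n = 455 / 115.12 = 3.95 ≈ 4
Molecular formula = (C4H7N2O2)×4 = C16H28N8O8

C16H28N8O8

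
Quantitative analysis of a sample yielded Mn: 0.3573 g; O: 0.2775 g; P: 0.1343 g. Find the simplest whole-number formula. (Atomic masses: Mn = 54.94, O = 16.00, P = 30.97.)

n(Mn) = 0.3573/54.94 = 0.006503, n(O) = 0.2775/16.00 = 0.01734, n(P) = 0.1343/30.97 = 0.004336
Divide by the smallest (0.004336 mol P): Mn 1.500, O 4.000, P 1.000
Multiply by 2: Mn 3.00, O 8.00, P 2.00 → Mn3O8P2

Mn3O8P2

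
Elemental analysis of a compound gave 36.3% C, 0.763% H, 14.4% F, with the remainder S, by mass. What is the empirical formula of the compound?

Assume 100 g: 36.3 g C, 0.763 g H, 14.4 g F, 48.54 g S.
Moles — C: 36.3 / 12.01 = 3.022 mol; H: 0.763 / 1.008 = 0.7569 mol; F: 14.4 / 19.00 = 0.7579 mol; S: 48.54 / 32.07 = 1.514 mol
Divide by the smallest (0.7569 mol H): C 3.993, H 1.000, F 1.001, S 2.000
≈ 4:1:1:2 → C4HFS2

C4HFS2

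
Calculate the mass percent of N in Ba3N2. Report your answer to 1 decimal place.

Molar mass = 3(137.33) + 2(14.01) = 440.010 g/mol
Mass of N per mole = 2 × 14.01 = 28.020 g
% N = 28.020 / 440.010 × 100 = 6.4%

6.4%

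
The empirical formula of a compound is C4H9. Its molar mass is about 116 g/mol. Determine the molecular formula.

C8H18

Empirical-formula mass = 57.11 g/mol
n = 116 / 57.11 = 2.03 ≈ 2
Molecular formula = (C4H9)2 = C8H18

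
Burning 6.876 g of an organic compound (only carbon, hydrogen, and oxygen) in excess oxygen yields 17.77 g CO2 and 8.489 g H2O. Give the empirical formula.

mol C = 17.77 / 44.01 = 0.4038; mass C = 0.4038 × 12.01 = 4.849 g
mol H = 2 × (8.489 / 18.02) = 0.9422; mass H = 0.9422 × 1.008 = 0.9497 g
mass O = 6.876 − (5.799) = 1.077 g → mol O = 0.06731
Smallest is O at 0.06731 mol; normalising gives C 5.999, H 13.997, O 1.000
Ratio ≈ 6:14:1, so the empirical formula is C6H14O

C6H14O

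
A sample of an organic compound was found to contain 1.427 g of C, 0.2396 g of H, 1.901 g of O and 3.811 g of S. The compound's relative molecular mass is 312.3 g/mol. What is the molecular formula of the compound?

C5H10O5S5

n(C) = 1.427/12.01 = 0.1188, n(H) = 0.2396/1.008 = 0.2377, n(O) = 1.901/16.00 = 0.1188, n(S) = 3.811/32.07 = 0.1188
Smallest is O at 0.1188 mol; normalising gives C 1.000, H 2.001, O 1.000, S 1.000
Ratio ≈ 1:2:1:1, so the empirical formula is CH2OS
Empirical-formula mass = 62.10 g/mol
n = 312.3 / 62.10 = 5.03 ≈ 5
Molecular formula = (CH2OS)×5 = C5H10O5S5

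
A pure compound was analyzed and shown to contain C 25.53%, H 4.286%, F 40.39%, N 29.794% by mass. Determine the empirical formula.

Assume 100 g: 25.53 g C, 4.286 g H, 40.39 g F, 29.794 g N.
Moles — C: 25.53 / 12.01 = 2.126 mol; H: 4.286 / 1.008 = 4.252 mol; F: 40.39 / 19.00 = 2.126 mol; N: 29.794 / 14.01 = 2.127 mol
Divide by the smallest (2.126 mol C): C 1.000, H 2.000, F 1.000, N 1.000
Ratio ≈ 1:2:1:1, so the empirical formula is CH2FN

CH2FN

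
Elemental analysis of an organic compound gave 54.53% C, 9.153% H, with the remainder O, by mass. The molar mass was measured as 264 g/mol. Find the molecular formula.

C12H24O6

Assume 100 g: 54.53 g C, 9.153 g H, 36.317 g O.
n(C) = 54.53/12.01 = 4.54, n(H) = 9.153/1.008 = 9.08, n(O) = 36.317/16.00 = 2.27
Smallest is O at 2.27 mol; normalising gives C 2.000, H 4.000, O 1.000
→ C2H4O
Empirical-formula mass = 44.05 g/mol
n = 264 / 44.05 = 5.99 ≈ 6
Molecular formula = (C2H4O)×6 = C12H24O6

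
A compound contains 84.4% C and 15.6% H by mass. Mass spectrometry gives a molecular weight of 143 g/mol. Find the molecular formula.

Assume 100 g: 84.4 g C, 15.6 g H.
n(C) = 84.4/12.01 = 7.027, n(H) = 15.6/1.008 = 15.48
Divide by the smallest (7.027 mol C): C 1.000, H 2.202
×5: C 5.00, H 11.01 → C5H11
Empirical-formula mass = 71.14 g/mol
n = 143 / 71.14 = 2.01 ≈ 2
Molecular formula = (C5H11)×2 = C10H22

C10H22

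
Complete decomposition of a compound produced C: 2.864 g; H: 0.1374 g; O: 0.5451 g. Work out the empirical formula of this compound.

C7H4O

Moles — C: 2.864 / 12.01 = 0.2385 mol; H: 0.1374 / 1.008 = 0.1363 mol; O: 0.5451 / 16.00 = 0.03407 mol
Ratios (÷ 0.03407): C 7.000, H 4.001, O 1.000
≈ 7:4:1 → C7H4O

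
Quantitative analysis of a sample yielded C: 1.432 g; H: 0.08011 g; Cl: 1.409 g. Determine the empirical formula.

Moles — C: 1.432 / 12.01 = 0.1192 mol; H: 0.08011 / 1.008 = 0.07947 mol; Cl: 1.409 / 35.45 = 0.03975 mol
Ratios (÷ 0.03975): C 3.000, H 2.000, Cl 1.000
≈ 3:2:1 → C3H2Cl

C3H2Cl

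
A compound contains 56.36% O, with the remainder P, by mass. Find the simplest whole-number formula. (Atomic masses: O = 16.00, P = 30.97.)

Assume 100 g: 56.36 g O, 43.64 g P.
Moles — O: 56.36 / 16.00 = 3.522 mol; P: 43.64 / 30.97 = 1.409 mol
Smallest is P at 1.409 mol; normalising gives O 2.500, P 1.000
×2: O 5.00, P 2.00 → O5P2

O5P2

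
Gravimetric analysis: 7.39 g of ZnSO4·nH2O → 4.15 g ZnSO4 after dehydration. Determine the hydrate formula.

Mass of water lost = 7.39 − 4.15 = 3.24 g → 3.24 / 18.02 = 0.1798 mol H2O
Molar mass of ZnSO4 = 161.45 g/mol → mol ZnSO4 = 4.15 / 161.45 = 0.0257
n = 0.1798 / 0.0257 = 6.99 ≈ 7 → ZnSO4·7H2O

ZnSO4·7H2O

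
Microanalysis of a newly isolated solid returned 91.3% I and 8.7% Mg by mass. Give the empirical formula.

I2Mg

Assume 100 g: 91.3 g I, 8.7 g Mg.
Moles — I: 91.3 / 126.90 = 0.7195 mol; Mg: 8.7 / 24.31 = 0.3579 mol
Ratios (÷ 0.3579): I 2.010, Mg 1.000
→ I2Mg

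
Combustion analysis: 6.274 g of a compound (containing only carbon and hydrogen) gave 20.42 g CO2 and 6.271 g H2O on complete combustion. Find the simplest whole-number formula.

mol C = 20.42 / 44.01 = 0.4640; mass C = 0.4640 × 12.01 = 5.572 g
mol H = 2 × (6.271 / 18.02) = 0.6960; mass H = 0.6960 × 1.008 = 0.7016 g
Divide by the smallest (0.464 mol C): C 1.000, H 1.500
Multiply by 2: C 2.00, H 3.00 → C2H3

C2H3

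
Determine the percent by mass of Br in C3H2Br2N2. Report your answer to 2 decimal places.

Molar mass = 3(12.01) + 2(1.008) + 2(79.90) + 2(14.01) = 225.866 g/mol
Mass of Br per mole = 2 × 79.90 = 159.800 g
% Br = 159.800 / 225.866 × 100 = 70.75%

70.75%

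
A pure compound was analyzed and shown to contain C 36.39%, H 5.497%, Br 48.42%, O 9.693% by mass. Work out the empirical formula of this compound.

Assume 100 g: 36.39 g C, 5.497 g H, 48.42 g Br, 9.693 g O.
n(C) = 36.39/12.01 = 3.03, n(H) = 5.497/1.008 = 5.453, n(Br) = 48.42/79.90 = 0.606, n(O) = 9.693/16.00 = 0.6058
Ratios (÷ 0.6058): C 5.002, H 9.002, Br 1.000, O 1.000
≈ 5:9:1:1 → C5H9BrO

C5H9BrO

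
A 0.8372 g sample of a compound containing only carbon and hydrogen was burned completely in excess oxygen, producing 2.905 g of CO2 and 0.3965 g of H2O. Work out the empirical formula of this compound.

C3H2

mol C = 2.905 / 44.01 = 0.06601; mass C = 0.06601 × 12.01 = 0.7928 g
mol H = 2 × (0.3965 / 18.02) = 0.04401; mass H = 0.04401 × 1.008 = 0.04436 g
Ratios (÷ 0.04401): C 1.500, H 1.000
Scaling by 2: C 3.00, H 2.00 → C3H2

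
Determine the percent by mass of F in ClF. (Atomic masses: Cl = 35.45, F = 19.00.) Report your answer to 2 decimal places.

Molar mass = 1(35.45) + 1(19.00) = 54.450 g/mol
Mass of F per mole = 1 × 19.00 = 19.000 g
% F = 19.000 / 54.450 × 100 = 34.89%

34.89%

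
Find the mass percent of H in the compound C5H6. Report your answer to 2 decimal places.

Molar mass = 5(12.01) + 6(1.008) = 66.098 g/mol
Mass of H per mole = 6 × 1.008 = 6.048 g
% H = 6.048 / 66.098 × 100 = 9.15%

9.15%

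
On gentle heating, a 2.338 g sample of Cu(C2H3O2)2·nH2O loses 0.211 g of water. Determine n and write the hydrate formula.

Mass of anhydrous Cu(C2H3O2)2 = 2.338 − 0.211 = 2.127 g
mol H2O = 0.211 / 18.02 = 0.01171
Molar mass of Cu(C2H3O2)2 = 181.64 g/mol → mol Cu(C2H3O2)2 = 2.127 / 181.64 = 0.01171
n = 0.01171 / 0.01171 = 1.00 ≈ 1 → Cu(C2H3O2)2·H2O

Cu(C2H3O2)2·H2O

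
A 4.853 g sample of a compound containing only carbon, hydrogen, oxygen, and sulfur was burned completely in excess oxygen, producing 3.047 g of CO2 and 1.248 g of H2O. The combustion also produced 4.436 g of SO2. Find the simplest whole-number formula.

mol C = 3.047 / 44.01 = 0.06923; mass C = 0.06923 × 12.01 = 0.8315 g
mol H = 2 × (1.248 / 18.02) = 0.1385; mass H = 0.1385 × 1.008 = 0.1396 g
mol S = 4.436 / 64.07 = 0.06924; mass S = 2.220 g
mass O = 4.853 − (3.192) = 1.661 g → mol O = 0.1038
Ratios (÷ 0.06923): C 1.000, H 2.001, O 1.500, S 1.000
×2: C 2.00, H 4.00, O 3.00, S 2.00 → C2H4O3S2

C2H4O3S2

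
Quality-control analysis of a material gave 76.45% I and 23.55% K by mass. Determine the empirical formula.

IK

Assume 100 g: 76.45 g I, 23.55 g K.
n(I) = 76.45/126.90 = 0.6024, n(K) = 23.55/39.10 = 0.6023
Smallest is K at 0.6023 mol; normalising gives I 1.000, K 1.000
→ IK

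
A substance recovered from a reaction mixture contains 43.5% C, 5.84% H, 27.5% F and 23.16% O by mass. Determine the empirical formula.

Assume 100 g: 43.5 g C, 5.84 g H, 27.5 g F, 23.16 g O.
n(C) = 43.5/12.01 = 3.622, n(H) = 5.84/1.008 = 5.794, n(F) = 27.5/19.00 = 1.447, n(O) = 23.16/16.00 = 1.448
Divide by the smallest (1.447 mol F): C 2.502, H 4.003, F 1.000, O 1.000
Multiply by 2: C 5.00, H 8.01, F 2.00, O 2.00 → C5H8F2O2

C5H8F2O2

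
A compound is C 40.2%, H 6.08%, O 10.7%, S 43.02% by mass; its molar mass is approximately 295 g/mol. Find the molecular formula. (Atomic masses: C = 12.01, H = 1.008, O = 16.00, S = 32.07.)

Assume 100 g: 40.2 g C, 6.08 g H, 10.7 g O, 43.02 g S.
n(C) = 40.2/12.01 = 3.347, n(H) = 6.08/1.008 = 6.032, n(O) = 10.7/16.00 = 0.6687, n(S) = 43.02/32.07 = 1.341
Divide by the smallest (0.6687 mol O): C 5.005, H 9.019, O 1.000, S 2.006
≈ 5:9:1:2 → C5H9OS2
Empirical-formula mass = 149.26 g/mol
n = 295 / 149.26 = 1.98 ≈ 2
Molecular formula = (C5H9OS2)×2 = C10H18O2S4

C10H18O2S4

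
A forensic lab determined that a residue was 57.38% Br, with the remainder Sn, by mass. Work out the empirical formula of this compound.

Assume 100 g: 57.38 g Br, 42.62 g Sn.
n(Br) = 57.38/79.90 = 0.7181, n(Sn) = 42.62/118.71 = 0.359
Divide by the smallest (0.359 mol Sn): Br 2.000, Sn 1.000
≈ 2:1 → Br2Sn

Br2Sn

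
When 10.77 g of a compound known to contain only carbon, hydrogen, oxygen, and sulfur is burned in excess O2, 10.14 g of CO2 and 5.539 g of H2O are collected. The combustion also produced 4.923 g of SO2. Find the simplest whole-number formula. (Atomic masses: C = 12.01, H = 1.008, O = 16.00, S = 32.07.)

C3H8O4S

mol C = 10.14 / 44.01 = 0.2304; mass C = 0.2304 × 12.01 = 2.767 g
mol H = 2 × (5.539 / 18.02) = 0.6148; mass H = 0.6148 × 1.008 = 0.6197 g
mol S = 4.923 / 64.07 = 0.07684; mass S = 2.464 g
mass O = 10.77 − (5.851) = 4.919 g → mol O = 0.3074
Smallest is S at 0.07684 mol; normalising gives C 2.999, H 8.001, O 4.001, S 1.000
→ C3H8O4S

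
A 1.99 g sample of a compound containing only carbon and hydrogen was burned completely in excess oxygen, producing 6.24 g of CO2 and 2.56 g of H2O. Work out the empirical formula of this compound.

mol C = 6.24 / 44.01 = 0.1418; mass C = 0.1418 × 12.01 = 1.703 g
mol H = 2 × (2.56 / 18.02) = 0.2841; mass H = 0.2841 × 1.008 = 0.2864 g
Divide by the smallest (0.1418 mol C): C 1.000, H 2.004
≈ 1:2 → CH2

CH2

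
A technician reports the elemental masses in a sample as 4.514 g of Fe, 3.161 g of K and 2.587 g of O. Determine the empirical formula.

Fe: 4.514 g ÷ 55.85 g/mol = 0.08082 mol
K: 3.161 g ÷ 39.10 g/mol = 0.08084 mol
O: 2.587 g ÷ 16.00 g/mol = 0.1617 mol
Smallest is Fe at 0.08082 mol; normalising gives Fe 1.000, K 1.000, O 2.000
→ FeKO2

FeKO2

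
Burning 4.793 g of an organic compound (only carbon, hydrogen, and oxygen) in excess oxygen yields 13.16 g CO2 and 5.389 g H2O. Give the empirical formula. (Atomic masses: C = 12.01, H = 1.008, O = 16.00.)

C8H16O

mol C = 13.16 / 44.01 = 0.2990; mass C = 0.2990 × 12.01 = 3.591 g
mol H = 2 × (5.389 / 18.02) = 0.5981; mass H = 0.5981 × 1.008 = 0.6029 g
mass O = 4.793 − (4.194) = 0.5988 g → mol O = 0.03743
Divide by the smallest (0.03743 mol O): C 7.989, H 15.981, O 1.000
Ratio ≈ 8:16:1, so the empirical formula is C8H16O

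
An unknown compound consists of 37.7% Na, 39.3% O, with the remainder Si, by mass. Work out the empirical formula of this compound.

Assume 100 g: 37.7 g Na, 39.3 g O, 23 g Si.
Na: 37.7 g ÷ 22.99 g/mol = 1.64 mol
O: 39.3 g ÷ 16.00 g/mol = 2.456 mol
Si: 23 g ÷ 28.09 g/mol = 0.8188 mol
Divide by the smallest (0.8188 mol Si): Na 2.003, O 3.000, Si 1.000
Ratio ≈ 2:3:1, so the empirical formula is Na2O3Si

Na2O3Si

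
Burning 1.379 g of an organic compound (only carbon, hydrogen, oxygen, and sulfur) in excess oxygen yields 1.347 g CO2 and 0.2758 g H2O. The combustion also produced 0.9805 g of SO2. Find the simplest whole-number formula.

C2H2O2S

mol C = 1.347 / 44.01 = 0.03061; mass C = 0.03061 × 12.01 = 0.3676 g
mol H = 2 × (0.2758 / 18.02) = 0.03061; mass H = 0.03061 × 1.008 = 0.03086 g
mol S = 0.9805 / 64.07 = 0.01530; mass S = 0.4908 g
mass O = 1.379 − (0.8892) = 0.4898 g → mol O = 0.03061
Ratios (÷ 0.0153): C 2.000, H 2.000, O 2.000, S 1.000
→ C2H2O2S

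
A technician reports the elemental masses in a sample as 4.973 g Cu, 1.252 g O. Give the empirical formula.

Cu: 4.973 g ÷ 63.55 g/mol = 0.07825 mol
O: 1.252 g ÷ 16.00 g/mol = 0.07825 mol
Ratios (÷ 0.07825): Cu 1.000, O 1.000
Ratio ≈ 1:1, so the empirical formula is CuO

CuO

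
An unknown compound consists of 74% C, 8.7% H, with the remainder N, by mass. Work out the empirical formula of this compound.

C5H7N

Assume 100 g: 74 g C, 8.7 g H, 17.3 g N.
C: 74 g ÷ 12.01 g/mol = 6.162 mol
H: 8.7 g ÷ 1.008 g/mol = 8.631 mol
N: 17.3 g ÷ 14.01 g/mol = 1.235 mol
Divide by the smallest (1.235 mol N): C 4.990, H 6.990, N 1.000
Ratio ≈ 5:7:1, so the empirical formula is C5H7N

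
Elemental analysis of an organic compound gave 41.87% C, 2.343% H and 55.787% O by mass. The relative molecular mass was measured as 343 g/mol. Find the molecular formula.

Assume 100 g: 41.87 g C, 2.343 g H, 55.787 g O.
C: 41.87 g ÷ 12.01 g/mol = 3.486 mol
H: 2.343 g ÷ 1.008 g/mol = 2.324 mol
O: 55.787 g ÷ 16.00 g/mol = 3.487 mol
Divide by the smallest (2.324 mol H): C 1.500, H 1.000, O 1.500
Scaling by 2: C 3.00, H 2.00, O 3.00 → C3H2O3
Empirical-formula mass = 86.05 g/mol
n = 343 / 86.05 = 3.99 ≈ 4
Molecular formula = (C3H2O3)×4 = C12H8O12

C12H8O12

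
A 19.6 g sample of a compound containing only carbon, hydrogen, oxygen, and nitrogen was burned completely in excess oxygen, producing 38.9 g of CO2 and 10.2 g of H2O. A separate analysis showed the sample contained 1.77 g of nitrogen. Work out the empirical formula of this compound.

C7H9NO3

mol C = 38.9 / 44.01 = 0.8839; mass C = 0.8839 × 12.01 = 10.62 g
mol H = 2 × (10.2 / 18.02) = 1.132; mass H = 1.132 × 1.008 = 1.141 g
mol N = 1.77 / 14.01 = 0.1263
mass O = 19.6 − (13.53) = 6.073 g → mol O = 0.3796
Divide by the smallest (0.1263 mol N): C 6.996, H 8.961, N 1.000, O 3.005
→ C7H9NO3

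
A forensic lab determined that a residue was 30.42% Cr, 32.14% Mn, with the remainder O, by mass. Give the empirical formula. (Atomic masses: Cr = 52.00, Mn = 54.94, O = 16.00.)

CrMnO4

Assume 100 g: 30.42 g Cr, 32.14 g Mn, 37.44 g O.
n(Cr) = 30.42/52.00 = 0.585, n(Mn) = 32.14/54.94 = 0.585, n(O) = 37.44/16.00 = 2.34
Divide by the smallest (0.585 mol Cr): Cr 1.000, Mn 1.000, O 4.000
≈ 1:1:4 → CrMnO4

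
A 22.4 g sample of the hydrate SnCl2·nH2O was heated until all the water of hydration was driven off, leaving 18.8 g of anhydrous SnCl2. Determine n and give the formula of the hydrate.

Mass of water lost = 22.4 − 18.8 = 3.6 g → 3.6 / 18.02 = 0.1998 mol H2O
Molar mass of SnCl2 = 189.61 g/mol → mol SnCl2 = 18.8 / 189.61 = 0.09915
n = 0.1998 / 0.09915 = 2.01 ≈ 2 → SnCl2·2H2O

SnCl2·2H2O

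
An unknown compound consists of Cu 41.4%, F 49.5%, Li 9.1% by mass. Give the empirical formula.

Assume 100 g: 41.4 g Cu, 49.5 g F, 9.1 g Li.
Moles — Cu: 41.4 / 63.55 = 0.6515 mol; F: 49.5 / 19.00 = 2.605 mol; Li: 9.1 / 6.94 = 1.311 mol
Ratios (÷ 0.6515): Cu 1.000, F 3.999, Li 2.013
Ratio ≈ 1:4:2, so the empirical formula is CuF4Li2

CuF4Li2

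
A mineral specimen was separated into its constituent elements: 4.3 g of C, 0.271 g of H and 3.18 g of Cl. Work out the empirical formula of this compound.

C4H3Cl

C: 4.3 g ÷ 12.01 g/mol = 0.358 mol
H: 0.271 g ÷ 1.008 g/mol = 0.2688 mol
Cl: 3.18 g ÷ 35.45 g/mol = 0.0897 mol
Divide by the smallest (0.0897 mol Cl): C 3.991, H 2.997, Cl 1.000
→ C4H3Cl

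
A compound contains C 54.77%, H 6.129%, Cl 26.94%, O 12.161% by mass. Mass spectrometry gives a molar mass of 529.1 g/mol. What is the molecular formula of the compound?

C24H32Cl4O4

Assume 100 g: 54.77 g C, 6.129 g H, 26.94 g Cl, 12.161 g O.
Moles — C: 54.77 / 12.01 = 4.56 mol; H: 6.129 / 1.008 = 6.08 mol; Cl: 26.94 / 35.45 = 0.7599 mol; O: 12.161 / 16.00 = 0.7601 mol
Ratios (÷ 0.7599): C 6.001, H 8.001, Cl 1.000, O 1.000
≈ 6:8:1:1 → C6H8ClO
Empirical-formula mass = 131.57 g/mol
n = 529.1 / 131.57 = 4.02 ≈ 4
Molecular formula = (C6H8ClO)×4 = C24H32Cl4O4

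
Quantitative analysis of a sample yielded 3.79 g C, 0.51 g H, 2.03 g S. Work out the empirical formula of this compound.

C: 3.79 g ÷ 12.01 g/mol = 0.3156 mol
H: 0.51 g ÷ 1.008 g/mol = 0.506 mol
S: 2.03 g ÷ 32.07 g/mol = 0.0633 mol
Smallest is S at 0.0633 mol; normalising gives C 4.985, H 7.993, S 1.000
Ratio ≈ 5:8:1, so the empirical formula is C5H8S

C5H8S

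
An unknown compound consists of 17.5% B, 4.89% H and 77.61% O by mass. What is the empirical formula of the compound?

BH3O3

Assume 100 g: 17.5 g B, 4.89 g H, 77.61 g O.
B: 17.5 g ÷ 10.81 g/mol = 1.619 mol
H: 4.89 g ÷ 1.008 g/mol = 4.851 mol
O: 77.61 g ÷ 16.00 g/mol = 4.851 mol
Smallest is B at 1.619 mol; normalising gives B 1.000, H 2.997, O 2.996
≈ 1:3:3 → BH3O3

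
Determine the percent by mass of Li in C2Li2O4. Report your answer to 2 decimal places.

13.62%

Molar mass = 2(12.01) + 2(6.94) + 4(16.00) = 101.900 g/mol
Mass of Li per mole = 2 × 6.94 = 13.880 g
% Li = 13.880 / 101.900 × 100 = 13.62%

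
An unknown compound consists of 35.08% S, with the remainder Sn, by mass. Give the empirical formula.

S2Sn

Assume 100 g: 35.08 g S, 64.92 g Sn.
n(S) = 35.08/32.07 = 1.094, n(Sn) = 64.92/118.71 = 0.5469
Ratios (÷ 0.5469): S 2.000, Sn 1.000
Ratio ≈ 2:1, so the empirical formula is S2Sn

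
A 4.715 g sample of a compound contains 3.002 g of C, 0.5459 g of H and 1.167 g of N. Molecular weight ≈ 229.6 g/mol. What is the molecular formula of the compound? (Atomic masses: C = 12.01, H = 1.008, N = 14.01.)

C12H26N4

C: 3.002 g ÷ 12.01 g/mol = 0.25 mol
H: 0.5459 g ÷ 1.008 g/mol = 0.5416 mol
N: 1.167 g ÷ 14.01 g/mol = 0.0833 mol
Divide by the smallest (0.0833 mol N): C 3.001, H 6.502, N 1.000
×2: C 6.00, H 13.00, N 2.00 → C6H13N2
Empirical-formula mass = 113.18 g/mol
n = 229.6 / 113.18 = 2.03 ≈ 2
Molecular formula = (C6H13N2)×2 = C12H26N4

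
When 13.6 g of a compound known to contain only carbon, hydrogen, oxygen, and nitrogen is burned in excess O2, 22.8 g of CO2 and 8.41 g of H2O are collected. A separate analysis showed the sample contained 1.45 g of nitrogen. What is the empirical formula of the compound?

C5H9NO3

mol C = 22.8 / 44.01 = 0.5181; mass C = 0.5181 × 12.01 = 6.222 g
mol H = 2 × (8.41 / 18.02) = 0.9334; mass H = 0.9334 × 1.008 = 0.9409 g
mol N = 1.45 / 14.01 = 0.1035
mass O = 13.6 − (8.613) = 4.987 g → mol O = 0.3117
Divide by the smallest (0.1035 mol N): C 5.006, H 9.019, N 1.000, O 3.012
Ratio ≈ 5:9:1:3, so the empirical formula is C5H9NO3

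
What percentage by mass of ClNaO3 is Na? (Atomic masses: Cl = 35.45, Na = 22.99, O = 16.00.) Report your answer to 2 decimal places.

Molar mass = 1(35.45) + 1(22.99) + 3(16.00) = 106.440 g/mol
Mass of Na per mole = 1 × 22.99 = 22.990 g
% Na = 22.990 / 106.440 × 100 = 21.60%

21.60%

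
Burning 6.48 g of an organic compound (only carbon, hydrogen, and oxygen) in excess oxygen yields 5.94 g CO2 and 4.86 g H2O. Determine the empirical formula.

mol C = 5.94 / 44.01 = 0.1350; mass C = 0.1350 × 12.01 = 1.621 g
mol H = 2 × (4.86 / 18.02) = 0.5394; mass H = 0.5394 × 1.008 = 0.5437 g
mass O = 6.48 − (2.165) = 4.315 g → mol O = 0.2697
Smallest is C at 0.135 mol; normalising gives C 1.000, H 3.996, O 1.998
Ratio ≈ 1:4:2, so the empirical formula is CH4O2

CH4O2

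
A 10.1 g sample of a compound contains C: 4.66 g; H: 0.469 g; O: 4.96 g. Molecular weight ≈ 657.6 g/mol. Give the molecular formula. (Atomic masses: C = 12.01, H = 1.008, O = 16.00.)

Moles — C: 4.66 / 12.01 = 0.388 mol; H: 0.469 / 1.008 = 0.4653 mol; O: 4.96 / 16.00 = 0.31 mol
Divide by the smallest (0.31 mol O): C 1.252, H 1.501, O 1.000
Scaling by 4: C 5.01, H 6.00, O 4.00 → C5H6O4
Empirical-formula mass = 130.10 g/mol
n = 657.6 / 130.10 = 5.05 ≈ 5
Molecular formula = (C5H6O4)×5 = C25H30O20

C25H30O20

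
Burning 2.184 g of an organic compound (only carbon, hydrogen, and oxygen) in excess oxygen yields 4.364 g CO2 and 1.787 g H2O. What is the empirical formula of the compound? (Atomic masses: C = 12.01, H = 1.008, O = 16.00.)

mol C = 4.364 / 44.01 = 0.09916; mass C = 0.09916 × 12.01 = 1.191 g
mol H = 2 × (1.787 / 18.02) = 0.1983; mass H = 0.1983 × 1.008 = 0.1999 g
mass O = 2.184 − (1.391) = 0.7932 g → mol O = 0.04957
Divide by the smallest (0.04957 mol O): C 2.000, H 4.001, O 1.000
→ C2H4O

C2H4O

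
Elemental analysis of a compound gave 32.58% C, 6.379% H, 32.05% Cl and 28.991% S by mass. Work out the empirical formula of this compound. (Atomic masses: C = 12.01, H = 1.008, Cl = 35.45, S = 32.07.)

Assume 100 g: 32.58 g C, 6.379 g H, 32.05 g Cl, 28.991 g S.
n(C) = 32.58/12.01 = 2.713, n(H) = 6.379/1.008 = 6.328, n(Cl) = 32.05/35.45 = 0.9041, n(S) = 28.991/32.07 = 0.904
Ratios (÷ 0.904): C 3.001, H 7.000, Cl 1.000, S 1.000
→ C3H7ClS

C3H7ClS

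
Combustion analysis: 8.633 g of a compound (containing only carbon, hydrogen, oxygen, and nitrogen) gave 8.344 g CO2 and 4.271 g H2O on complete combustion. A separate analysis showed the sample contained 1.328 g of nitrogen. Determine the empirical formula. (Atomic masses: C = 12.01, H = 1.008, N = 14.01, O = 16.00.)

mol C = 8.344 / 44.01 = 0.1896; mass C = 0.1896 × 12.01 = 2.277 g
mol H = 2 × (4.271 / 18.02) = 0.4740; mass H = 0.4740 × 1.008 = 0.4778 g
mol N = 1.328 / 14.01 = 0.09479
mass O = 8.633 − (4.083) = 4.550 g → mol O = 0.2844
Ratios (÷ 0.09479): C 2.000, H 5.001, N 1.000, O 3.000
≈ 2:5:1:3 → C2H5NO3

C2H5NO3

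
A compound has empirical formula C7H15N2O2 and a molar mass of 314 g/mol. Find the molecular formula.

Empirical-formula mass = 159.21 g/mol
n = 314 / 159.21 = 1.97 ≈ 2
Molecular formula = (C7H15N2O2)2 = C14H30N4O4

C14H30N4O4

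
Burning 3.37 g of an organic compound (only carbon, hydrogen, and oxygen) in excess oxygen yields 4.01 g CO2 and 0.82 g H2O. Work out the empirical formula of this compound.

C2H2O3

mol C = 4.01 / 44.01 = 0.09112; mass C = 0.09112 × 12.01 = 1.094 g
mol H = 2 × (0.82 / 18.02) = 0.09101; mass H = 0.09101 × 1.008 = 0.09174 g
mass O = 3.37 − (1.186) = 2.184 g → mol O = 0.1365
Ratios (÷ 0.09101): C 1.001, H 1.000, O 1.500
Scaling by 2: C 2.00, H 2.00, O 3.00 → C2H2O3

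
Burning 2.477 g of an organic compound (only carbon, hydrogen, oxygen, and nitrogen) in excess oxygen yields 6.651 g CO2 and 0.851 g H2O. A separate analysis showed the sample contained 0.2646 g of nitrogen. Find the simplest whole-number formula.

mol C = 6.651 / 44.01 = 0.1511; mass C = 0.1511 × 12.01 = 1.815 g
mol H = 2 × (0.851 / 18.02) = 0.09445; mass H = 0.09445 × 1.008 = 0.09521 g
mol N = 0.2646 / 14.01 = 0.01889
mass O = 2.477 − (2.175) = 0.3022 g → mol O = 0.01889
Smallest is N at 0.01889 mol; normalising gives C 8.002, H 5.001, N 1.000, O 1.000
Ratio ≈ 8:5:1:1, so the empirical formula is C8H5NO

C8H5NO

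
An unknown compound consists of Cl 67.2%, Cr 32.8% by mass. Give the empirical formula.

Cl3Cr

Assume 100 g: 67.2 g Cl, 32.8 g Cr.
Cl: 67.2 g ÷ 35.45 g/mol = 1.896 mol
Cr: 32.8 g ÷ 52.00 g/mol = 0.6308 mol
Divide by the smallest (0.6308 mol Cr): Cl 3.005, Cr 1.000
→ Cl3Cr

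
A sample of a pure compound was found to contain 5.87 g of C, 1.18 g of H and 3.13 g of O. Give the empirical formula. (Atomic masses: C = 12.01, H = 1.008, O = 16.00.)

C5H12O2

Moles — C: 5.87 / 12.01 = 0.4888 mol; H: 1.18 / 1.008 = 1.171 mol; O: 3.13 / 16.00 = 0.1956 mol
Ratios (÷ 0.1956): C 2.498, H 5.984, O 1.000
Scaling by 2: C 5.00, H 11.97, O 2.00 → C5H12O2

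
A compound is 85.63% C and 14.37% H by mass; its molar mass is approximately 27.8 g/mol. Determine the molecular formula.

C2H4

Assume 100 g: 85.63 g C, 14.37 g H.
n(C) = 85.63/12.01 = 7.13, n(H) = 14.37/1.008 = 14.26
Smallest is C at 7.13 mol; normalising gives C 1.000, H 1.999
→ CH2
Empirical-formula mass = 14.03 g/mol
n = 27.8 / 14.03 = 1.98 ≈ 2
Molecular formula = (CH2)×2 = C2H4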